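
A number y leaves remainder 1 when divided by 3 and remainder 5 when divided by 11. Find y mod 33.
M = 3 × 11 = 33. M₁ = 11, y₁ ≡ 2 mod 3. M₂ = 3, y₂ ≡ 4 mod 11. y = 1×11×2 + 5×3×4 ≡ 16 mod 33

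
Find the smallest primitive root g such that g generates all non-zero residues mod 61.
g = 2. Powers: [2, 4, 8, 16, 32, 3, 6, 12, 24, 48, ...] generates all 60 non-zero residues.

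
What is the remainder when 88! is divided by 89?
By Wilson's theorem, (88)! ≡ -1 ≡ 88 (mod 89)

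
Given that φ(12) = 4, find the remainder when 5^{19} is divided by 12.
By Euler: 5^{4} ≡ 1 (mod 12) since gcd(5, 12) = 1. 19 = 4×4 + 3. So 5^{19} ≡ 5^{3} ≡ 5 (mod 12)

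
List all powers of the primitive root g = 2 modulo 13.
2^1, 2^2, ..., 2^{12} mod 13: [2, 4, 8, 3, 6, 12, 11, 9, 5, 10, 7, 1]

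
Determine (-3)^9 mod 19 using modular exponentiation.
By repeated squaring (mod 19): (-3)^{1}≡16, (-3)^{2}≡9, (-3)^{4}≡5, (-3)^{8}≡6. Then (-3)^{9} = (-3)^{8+1} ≡ 6 × 16 ≡ 1 (mod 19)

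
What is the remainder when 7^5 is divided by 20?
By repeated squaring mod 20: 7^{1}≡7, 7^{2}≡9, 7^{4}≡1. Then 7^{5} = 7^{4+1} ≡ 1 × 7 ≡ 7 mod 20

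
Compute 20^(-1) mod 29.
Since 29 is prime, by Fermat 20^(-1) ≡ 20^{27} ≡ 16 mod 29. Verify: 20 × 16 = 320 ≡ 1 mod 29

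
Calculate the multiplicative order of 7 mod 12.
Powers of 7 mod 12: 7^1≡7, 7^2≡1. Order = 2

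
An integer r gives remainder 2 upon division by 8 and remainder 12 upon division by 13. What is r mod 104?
M = 8 × 13 = 104. M₁ = 13, y₁ ≡ 5 mod 8. M₂ = 8, y₂ ≡ 5 mod 13. r = 2×13×5 + 12×8×5 ≡ 90 mod 104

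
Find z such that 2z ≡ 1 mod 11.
Since 11 is prime, by Fermat 2^(-1) ≡ 2^{9} ≡ 6 mod 11. Verify: 2 × 6 = 12 ≡ 1 mod 11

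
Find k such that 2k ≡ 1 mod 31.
Since 31 is prime, by Fermat 2^(-1) ≡ 2^{29} ≡ 16 mod 31. Verify: 2 × 16 = 32 ≡ 1 mod 31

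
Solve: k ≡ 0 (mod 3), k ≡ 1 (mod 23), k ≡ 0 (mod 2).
M = 3 × 23 × 2 = 138. M₁ = 46, y₁ ≡ 1 (mod 3). M₂ = 6, y₂ ≡ 4 (mod 23). M₃ = 69, y₃ ≡ 1 (mod 2). k = 0×46×1 + 1×6×4 + 0×69×1 ≡ 24 (mod 138)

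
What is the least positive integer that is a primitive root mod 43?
g = 3. Powers: [3, 9, 27, 38, 28, 41, 37, ...] generates all 42 non-zero residues.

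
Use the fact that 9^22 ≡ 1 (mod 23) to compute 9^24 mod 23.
By Fermat: 9^{22} ≡ 1 (mod 23). So 9^{24} = 9^{22} · 9^{2} ≡ 9^{2} ≡ 12 (mod 23)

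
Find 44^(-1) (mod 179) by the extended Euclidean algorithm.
Extended GCD: 44(-61) + 179(15) = 1. So 44^(-1) ≡ -61 ≡ 118 (mod 179). Verify: 44 × 118 = 5192 ≡ 1 (mod 179)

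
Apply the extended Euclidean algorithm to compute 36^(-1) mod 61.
Extended GCD: 36(-22) + 61(13) = 1. So 36^(-1) ≡ -22 ≡ 39 mod 61. Verify: 36 × 39 = 1404 ≡ 1 mod 61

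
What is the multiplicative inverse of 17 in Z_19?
Since 19 is prime, by Fermat 17^(-1) ≡ 17^{17} ≡ 9 mod 19. Verify: 17 × 9 = 153 ≡ 1 mod 19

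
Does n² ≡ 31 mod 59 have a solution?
By Euler's criterion: 31^{29} ≡ 58 mod 59. Since this equals -1 (≡ 58), 31 is not a QR.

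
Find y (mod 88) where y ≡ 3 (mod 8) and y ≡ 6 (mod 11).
M = 8 × 11 = 88. M₁ = 11, y₁ ≡ 3 (mod 8). M₂ = 8, y₂ ≡ 7 (mod 11). y = 3×11×3 + 6×8×7 ≡ 83 (mod 88)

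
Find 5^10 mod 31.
By repeated squaring mod 31: 5^{1}≡5, 5^{2}≡25, 5^{4}≡5, 5^{8}≡25. Then 5^{10} = 5^{8+2} ≡ 25 × 25 ≡ 5 mod 31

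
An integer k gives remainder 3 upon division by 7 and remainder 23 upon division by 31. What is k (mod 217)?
M = 7 × 31 = 217. M₁ = 31, y₁ ≡ 5 (mod 7). M₂ = 7, y₂ ≡ 9 (mod 31). k = 3×31×5 + 23×7×9 ≡ 178 (mod 217)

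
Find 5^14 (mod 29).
By repeated squaring (mod 29): 5^{1}≡5, 5^{2}≡25, 5^{4}≡16, 5^{8}≡24. Then 5^{14} = 5^{8+4+2} ≡ 24 × 16 × 25 ≡ 1 (mod 29)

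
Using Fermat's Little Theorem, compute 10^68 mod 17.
By Fermat: 10^{16} ≡ 1 (mod 17). 68 = 4×16 + 4. So 10^{68} ≡ 10^{4} ≡ 4 (mod 17)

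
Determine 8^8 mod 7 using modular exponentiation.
Using Fermat: 8^{6} ≡ 1 mod 7. 8 ≡ 2 mod 6. So 8^{8} ≡ 8^{2} ≡ 1 mod 7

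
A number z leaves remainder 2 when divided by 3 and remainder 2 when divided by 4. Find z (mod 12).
M = 3 × 4 = 12. M₁ = 4, y₁ ≡ 1 (mod 3). M₂ = 3, y₂ ≡ 3 (mod 4). z = 2×4×1 + 2×3×3 ≡ 2 (mod 12)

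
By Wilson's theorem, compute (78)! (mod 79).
By Wilson's theorem, (78)! ≡ -1 ≡ 78 (mod 79)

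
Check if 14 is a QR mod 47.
By Euler's criterion: 14^{23} ≡ 1 mod 47. Since this equals 1, 14 is a QR.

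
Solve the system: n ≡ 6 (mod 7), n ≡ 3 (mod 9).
M = 7 × 9 = 63. M₁ = 9, y₁ ≡ 4 (mod 7). M₂ = 7, y₂ ≡ 4 (mod 9). n = 6×9×4 + 3×7×4 ≡ 48 (mod 63)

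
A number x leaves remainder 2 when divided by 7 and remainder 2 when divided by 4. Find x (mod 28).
M = 7 × 4 = 28. M₁ = 4, y₁ ≡ 2 (mod 7). M₂ = 7, y₂ ≡ 3 (mod 4). x = 2×4×2 + 2×7×3 ≡ 2 (mod 28)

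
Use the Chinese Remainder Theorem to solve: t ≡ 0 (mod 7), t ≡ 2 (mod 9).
M = 7 × 9 = 63. M₁ = 9, y₁ ≡ 4 (mod 7). M₂ = 7, y₂ ≡ 4 (mod 9). t = 0×9×4 + 2×7×4 ≡ 56 (mod 63)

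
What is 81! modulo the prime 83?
(82)! = (81)! × (82) ≡ -1 mod 83. So (81)! ≡ -1 × (82)^(-1) ≡ (-1)×(-1) = 1 mod 83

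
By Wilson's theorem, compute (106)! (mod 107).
By Wilson's theorem, (106)! ≡ -1 ≡ 106 (mod 107)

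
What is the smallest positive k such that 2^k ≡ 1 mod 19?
Powers of 2 mod 19: 2^1≡2, 2^2≡4, 2^3≡8, 2^4≡16, 2^5≡13, 2^6≡7, 2^7≡14, 2^8≡9, 2^9≡18, 2^10≡17, 2^11≡15, 2^12≡11, 2^13≡3, 2^14≡6, 2^15≡12, 2^16≡5, 2^17≡10, 2^18≡1. Order = 18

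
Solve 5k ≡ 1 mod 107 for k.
Since 107 is prime, by Fermat 5^(-1) ≡ 5^{105} ≡ 43 mod 107. Verify: 5 × 43 = 215 ≡ 1 mod 107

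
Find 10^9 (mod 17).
By repeated squaring (mod 17): 10^{1}≡10, 10^{2}≡15, 10^{4}≡4, 10^{8}≡16. Then 10^{9} = 10^{8+1} ≡ 16 × 10 ≡ 7 (mod 17)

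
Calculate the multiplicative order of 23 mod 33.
Powers of 23 mod 33: 23^1≡23, 23^2≡1. Order = 2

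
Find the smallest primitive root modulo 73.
g = 5. Powers: [5, 25, 52, 41, 59, 3, 15, 2, ...] generates all 72 non-zero residues.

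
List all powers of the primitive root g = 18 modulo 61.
18^1, 18^2, ..., 18^{60} mod 61: [18, 19, 37, 56, 32, 27, 59, 25, 23, 48, 10, 58, 7, 4, 11, 15, 26, 41, 6, 47, 53, 39, 31, 9, 40, 49, 28, 16, 44, 60, 43, 42, 24, 5, 29, 34, 2, 36, 38, 13, 51, 3, 54, 57, 50, 46, 35, 20, 55, 14, 8, 22, 30, 52, 21, 12, 33, 45, 17, 1]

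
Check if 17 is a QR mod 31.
By Euler's criterion: 17^{15} ≡ 30 (mod 31). Since this equals -1 (≡ 30), 17 is not a QR.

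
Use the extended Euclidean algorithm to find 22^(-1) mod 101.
Extended GCD: 22(23) + 101(-5) = 1. So 22^(-1) ≡ 23 mod 101. Verify: 22 × 23 = 506 ≡ 1 mod 101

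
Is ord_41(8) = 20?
Powers of 8 mod 41: 8^1≡8, 8^2≡23, 8^3≡20, 8^4≡37, 8^5≡9, 8^6≡31, 8^7≡2, 8^8≡16, 8^9≡5, 8^10≡40, 8^11≡33, 8^12≡18, 8^13≡21, 8^14≡4, 8^15≡32, 8^16≡10, 8^17≡39, 8^18≡25, 8^19≡36, 8^20≡1. First k with 8^k≡1 is k=20. Yes, ord_41(8) = 20.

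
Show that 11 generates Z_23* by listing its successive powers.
11^1, 11^2, ..., 11^{22} mod 23: [11, 6, 20, 13, 5, 9, 7, 8, 19, 2, 22, 12, 17, 3, 10, 18, 14, 16, 15, 4, 21, 1]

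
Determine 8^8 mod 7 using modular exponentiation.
Using Fermat: 8^{6} ≡ 1 (mod 7). 8 ≡ 2 (mod 6). So 8^{8} ≡ 8^{2} ≡ 1 (mod 7)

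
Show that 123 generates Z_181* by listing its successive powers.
123^1, 123^2, ..., 123^{180} mod 181: [123, 106, 6, 14, 93, 36, 84, 15, 35, 142, 90, 29, 128, 178, 174, 44, 163, 139, 83, 73, 110, 136, 76, 117, 92, 94, 159, 9, 21, 49, 54, 126, 113, 143, 32, 135, 134, 11, 86, 80, 66, 154, 118, 34, 19, 165, 23, 114, 85, 138, 141, 148, 104, 122, 164, 81, 8, 79, 124, 48, 112, 20, 107, 129, 120, 99, 50, 177, 51, 119, 157, 125, 171, 37, 26, 121, 41, 156, 2, 65, 31, 12, 28, 5, 72, 168, 30, 70, 103, 180, 58, 75, 175, 167, 88, 145, 97, 166, 146, 39, 91, 152, 53, 3, 7, 137, 18, 42, 98, 108, 71, 45, 105, 64, 89, 87, 22, 172, 160, 132, 127, 55, 68, 38, 149, 46, 47, 170, 95, 101, 115, 27, 63, 147, 162, 16, 158, 67, 96, 43, 40, 33, 77, 59, 17, 100, 173, 102, 57, 133, 69, 161, 74, 52, 61, 82, 131, 4, 130, 62, 24, 56, 10, 144, 155, 60, 140, 25, 179, 116, 150, 169, 153, 176, 109, 13, 151, 111, 78, 1]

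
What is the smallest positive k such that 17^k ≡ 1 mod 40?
Powers of 17 mod 40: 17^1≡17, 17^2≡9, 17^3≡33, 17^4≡1. ord_40(17) = 4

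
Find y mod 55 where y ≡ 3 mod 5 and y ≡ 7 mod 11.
M = 5 × 11 = 55. M₁ = 11, y₁ ≡ 1 mod 5. M₂ = 5, y₂ ≡ 9 mod 11. y = 3×11×1 + 7×5×9 ≡ 18 mod 55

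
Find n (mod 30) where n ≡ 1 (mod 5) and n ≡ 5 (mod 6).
M = 5 × 6 = 30. M₁ = 6, y₁ ≡ 1 (mod 5). M₂ = 5, y₂ ≡ 5 (mod 6). n = 1×6×1 + 5×5×5 ≡ 11 (mod 30)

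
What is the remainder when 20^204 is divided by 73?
Using Fermat: 20^{72} ≡ 1 mod 73. 204 ≡ 60 mod 72. So 20^{204} ≡ 20^{60} ≡ 9 mod 73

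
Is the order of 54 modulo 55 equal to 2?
Powers of 54 mod 55: 54^1≡54, 54^2≡1. First k with 54^k≡1 is k=2. Yes, ord_55(54) = 2.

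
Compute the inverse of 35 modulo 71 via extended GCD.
Extended GCD: 35(-2) + 71(1) = 1. So 35^(-1) ≡ -2 ≡ 69 (mod 71). Verify: 35 × 69 = 2415 ≡ 1 (mod 71)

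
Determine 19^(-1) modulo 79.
Since 79 is prime, by Fermat 19^(-1) ≡ 19^{77} ≡ 25 mod 79. Verify: 19 × 25 = 475 ≡ 1 mod 79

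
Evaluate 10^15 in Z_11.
Using Fermat: 10^{10} ≡ 1 (mod 11). 15 ≡ 5 (mod 10). So 10^{15} ≡ 10^{5} ≡ 10 (mod 11)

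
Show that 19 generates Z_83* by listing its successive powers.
19^1, 19^2, ..., 19^{82} mod 83: [19, 29, 53, 11, 43, 70, 2, 38, 58, 23, 22, 3, 57, 4, 76, 33, 46, 44, 6, 31, 8, 69, 66, 9, 5, 12, 62, 16, 55, 49, 18, 10, 24, 41, 32, 27, 15, 36, 20, 48, 82, 64, 54, 30, 72, 40, 13, 81, 45, 25, 60, 61, 80, 26, 79, 7, 50, 37, 39, 77, 52, 75, 14, 17, 74, 78, 71, 21, 67, 28, 34, 65, 73, 59, 42, 51, 56, 68, 47, 63, 35, 1]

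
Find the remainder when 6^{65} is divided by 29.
By Fermat: 6^{28} ≡ 1 (mod 29). 65 = 2×28 + 9. So 6^{65} ≡ 6^{9} ≡ 22 (mod 29)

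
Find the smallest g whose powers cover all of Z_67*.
g = 2. Powers: [2, 4, 8, 16, 32, 64, 61, 55, ...] generates all 66 non-zero residues.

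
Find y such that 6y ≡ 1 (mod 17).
Since 17 is prime, by Fermat 6^(-1) ≡ 6^{15} ≡ 3 (mod 17). Verify: 6 × 3 = 18 ≡ 1 (mod 17)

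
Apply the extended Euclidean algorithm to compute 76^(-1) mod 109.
Extended GCD: 76(33) + 109(-23) = 1. So 76^(-1) ≡ 33 mod 109. Verify: 76 × 33 = 2508 ≡ 1 mod 109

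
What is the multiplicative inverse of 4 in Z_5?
Since 5 is prime, by Fermat 4^(-1) ≡ 4^{3} ≡ 4 (mod 5). Verify: 4 × 4 = 16 ≡ 1 (mod 5)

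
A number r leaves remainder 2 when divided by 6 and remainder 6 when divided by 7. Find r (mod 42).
M = 6 × 7 = 42. M₁ = 7, y₁ ≡ 1 (mod 6). M₂ = 6, y₂ ≡ 6 (mod 7). r = 2×7×1 + 6×6×6 ≡ 20 (mod 42)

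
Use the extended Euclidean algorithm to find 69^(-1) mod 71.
Extended GCD: 69(35) + 71(-34) = 1. So 69^(-1) ≡ 35 mod 71. Verify: 69 × 35 = 2415 ≡ 1 mod 71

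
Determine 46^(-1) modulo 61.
Since 61 is prime, by Fermat 46^(-1) ≡ 46^{59} ≡ 4 (mod 61). Verify: 46 × 4 = 184 ≡ 1 (mod 61)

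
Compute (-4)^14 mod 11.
Using Fermat: (-4)^{10} ≡ 1 mod 11. 14 ≡ 4 mod 10. So (-4)^{14} ≡ (-4)^{4} ≡ 3 mod 11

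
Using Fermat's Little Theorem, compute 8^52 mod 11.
By Fermat: 8^{10} ≡ 1 (mod 11). 52 = 5×10 + 2. So 8^{52} ≡ 8^{2} ≡ 9 (mod 11)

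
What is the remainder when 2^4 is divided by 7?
2^{4} = 16 ≡ 2 mod 7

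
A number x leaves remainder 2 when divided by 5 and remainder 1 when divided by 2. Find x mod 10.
M = 5 × 2 = 10. M₁ = 2, y₁ ≡ 3 mod 5. M₂ = 5, y₂ ≡ 1 mod 2. x = 2×2×3 + 1×5×1 ≡ 7 mod 10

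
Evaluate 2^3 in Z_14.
2^{3} = 8 ≡ 8 mod 14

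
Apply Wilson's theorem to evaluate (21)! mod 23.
(22)! = (21)! × (22) ≡ -1 (mod 23). So (21)! ≡ -1 × (22)^(-1) ≡ (-1)×(-1) = 1 (mod 23)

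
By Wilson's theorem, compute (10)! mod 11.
By Wilson's theorem, (10)! ≡ -1 ≡ 10 mod 11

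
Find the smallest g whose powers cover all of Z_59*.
g = 2. For each prime q|58: 2^{29}≡58, 2^{2}≡4, none ≡ 1, so ord_59(2) = 58 and 2 is a primitive root.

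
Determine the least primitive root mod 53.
g = 2. Powers: [2, 4, 8, 16, 32, 11, ...] generates all 52 non-zero residues.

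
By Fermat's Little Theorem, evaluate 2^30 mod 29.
By Fermat: 2^{28} ≡ 1 mod 29. So 2^{30} = 2^{28} · 2^{2} ≡ 2^{2} ≡ 4 mod 29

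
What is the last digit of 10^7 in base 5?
By repeated squaring (mod 5): 10^{1}≡0, 10^{2}≡0, 10^{4}≡0. Then 10^{7} = 10^{4+2+1} ≡ 0 × 0 × 0 ≡ 0 (mod 5)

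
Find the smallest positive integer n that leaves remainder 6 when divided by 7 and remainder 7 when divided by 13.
M = 7 × 13 = 91. M₁ = 13, y₁ ≡ 6 (mod 7). M₂ = 7, y₂ ≡ 2 (mod 13). n = 6×13×6 + 7×7×2 ≡ 20 (mod 91)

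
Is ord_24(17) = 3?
Powers of 17 mod 24: 17^1≡17, 17^2≡1. Already 17^2≡1, so the order is 2 < 3. No, the actual order is 2.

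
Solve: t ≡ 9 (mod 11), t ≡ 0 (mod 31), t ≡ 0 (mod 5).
M = 11 × 31 × 5 = 1705. M₁ = 155, y₁ ≡ 1 (mod 11). M₂ = 55, y₂ ≡ 22 (mod 31). M₃ = 341, y₃ ≡ 1 (mod 5). t = 9×155×1 + 0×55×22 + 0×341×1 ≡ 1395 (mod 1705)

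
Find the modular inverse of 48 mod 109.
Since 109 is prime, by Fermat 48^(-1) ≡ 48^{107} ≡ 25 (mod 109). Verify: 48 × 25 = 1200 ≡ 1 (mod 109)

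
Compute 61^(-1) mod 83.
Since 83 is prime, by Fermat 61^(-1) ≡ 61^{81} ≡ 49 mod 83. Verify: 61 × 49 = 2989 ≡ 1 mod 83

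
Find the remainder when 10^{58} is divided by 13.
By Fermat: 10^{12} ≡ 1 mod 13. 58 = 4×12 + 10. So 10^{58} ≡ 10^{10} ≡ 3 mod 13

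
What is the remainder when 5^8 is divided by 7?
Using Fermat: 5^{6} ≡ 1 (mod 7). 8 ≡ 2 (mod 6). So 5^{8} ≡ 5^{2} ≡ 4 (mod 7)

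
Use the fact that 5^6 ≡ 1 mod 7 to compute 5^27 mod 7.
By Fermat: 5^{6} ≡ 1 mod 7. 27 = 4×6 + 3. So 5^{27} ≡ 5^{3} ≡ 6 mod 7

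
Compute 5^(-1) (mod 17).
Since 17 is prime, by Fermat 5^(-1) ≡ 5^{15} ≡ 7 (mod 17). Verify: 5 × 7 = 35 ≡ 1 (mod 17)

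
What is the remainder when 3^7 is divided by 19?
By repeated squaring mod 19: 3^{1}≡3, 3^{2}≡9, 3^{4}≡5. Then 3^{7} = 3^{4+2+1} ≡ 5 × 9 × 3 ≡ 2 mod 19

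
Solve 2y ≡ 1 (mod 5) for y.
Since 5 is prime, by Fermat 2^(-1) ≡ 2^{3} ≡ 3 (mod 5). Verify: 2 × 3 = 6 ≡ 1 (mod 5)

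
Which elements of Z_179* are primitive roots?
There are φ(178) = 88 primitive roots mod 179: {2, 6, 7, 8, 10, 11, 18, 21, 23, 24, 26, 28, 30, 32, 33, 34, 35, 37, 38, 40, 41, 44, 50, 53, 54, 55, 58, 62, 63, 69, 71, 72, 73, 78, 79, 84, 86, 90, 91, 92, 94, 96, 97, 98, 99, 102, 103, 104, 105, 109, 111, 112, 113, 114, 115, 118, 119, 120, 122, 123, 127, 128, 130, 131, 132, 133, 134, 136, 137, 140, 143, 148, 150, 152, 154, 157, 159, 160, 162, 163, 164, 165, 166, 167, 170, 174, 175, 176}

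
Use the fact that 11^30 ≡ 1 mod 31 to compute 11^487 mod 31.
By Fermat: 11^{30} ≡ 1 mod 31. 487 ≡ 7 mod 30. So 11^{487} ≡ 11^{7} ≡ 13 mod 31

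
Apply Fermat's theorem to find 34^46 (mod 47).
By Fermat's Little Theorem, 34^{46} ≡ 1 (mod 47) since 47 is prime and gcd(34, 47) = 1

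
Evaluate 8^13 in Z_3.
Using Fermat: 8^{2} ≡ 1 (mod 3). 13 ≡ 1 (mod 2). So 8^{13} ≡ 8^{1} ≡ 2 (mod 3)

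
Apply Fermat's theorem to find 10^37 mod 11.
By Fermat: 10^{10} ≡ 1 mod 11. 37 = 3×10 + 7. So 10^{37} ≡ 10^{7} ≡ 10 mod 11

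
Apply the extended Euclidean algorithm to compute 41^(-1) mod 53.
Extended GCD: 41(22) + 53(-17) = 1. So 41^(-1) ≡ 22 mod 53. Verify: 41 × 22 = 902 ≡ 1 mod 53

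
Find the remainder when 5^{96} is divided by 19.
By Fermat: 5^{18} ≡ 1 mod 19. 96 = 5×18 + 6. So 5^{96} ≡ 5^{6} ≡ 7 mod 19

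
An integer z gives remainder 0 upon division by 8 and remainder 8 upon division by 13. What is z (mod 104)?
M = 8 × 13 = 104. M₁ = 13, y₁ ≡ 5 (mod 8). M₂ = 8, y₂ ≡ 5 (mod 13). z = 0×13×5 + 8×8×5 ≡ 8 (mod 104)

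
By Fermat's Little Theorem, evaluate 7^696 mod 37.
By Fermat: 7^{36} ≡ 1 mod 37. 696 ≡ 12 mod 36. So 7^{696} ≡ 7^{12} ≡ 10 mod 37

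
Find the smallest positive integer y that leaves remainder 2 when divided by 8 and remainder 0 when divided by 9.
M = 8 × 9 = 72. M₁ = 9, y₁ ≡ 1 (mod 8). M₂ = 8, y₂ ≡ 8 (mod 9). y = 2×9×1 + 0×8×8 ≡ 18 (mod 72)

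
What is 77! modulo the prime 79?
(78)! = (77)! × (78) ≡ -1 (mod 79). So (77)! ≡ -1 × (78)^(-1) ≡ (-1)×(-1) = 1 (mod 79)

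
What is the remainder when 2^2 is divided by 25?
2^{2} = 4 ≡ 4 (mod 25)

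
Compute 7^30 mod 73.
By repeated squaring (mod 73): 7^{1}≡7, 7^{2}≡49, 7^{4}≡65, 7^{8}≡64, 7^{16}≡8. Then 7^{30} = 7^{16+8+4+2} ≡ 8 × 64 × 65 × 49 ≡ 46 (mod 73)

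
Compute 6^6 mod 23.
By repeated squaring (mod 23): 6^{1}≡6, 6^{2}≡13, 6^{4}≡8. Then 6^{6} = 6^{4+2} ≡ 8 × 13 ≡ 12 (mod 23)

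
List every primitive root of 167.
There are φ(166) = 82 primitive roots mod 167: {5, 10, 13, 15, 17, 20, 23, 26, 30, 34, 35, 37, 39, 40, 41, 43, 45, 46, 51, 52, 53, 55, 59, 60, 67, 68, 69, 70, 71, 73, 74, 78, 79, 80, 82, 83, 86, 90, 91, 92, 95, 101, 102, 103, 104, 105, 106, 109, 110, 111, 113, 117, 118, 119, 120, 123, 125, 129, 131, 134, 135, 136, 138, 139, 140, 142, 143, 145, 146, 148, 149, 151, 153, 155, 156, 158, 159, 160, 161, 163, 164, 165}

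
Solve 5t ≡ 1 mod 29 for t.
Since 29 is prime, by Fermat 5^(-1) ≡ 5^{27} ≡ 6 mod 29. Verify: 5 × 6 = 30 ≡ 1 mod 29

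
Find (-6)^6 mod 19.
By repeated squaring mod 19: (-6)^{1}≡13, (-6)^{2}≡17, (-6)^{4}≡4. Then (-6)^{6} = (-6)^{4+2} ≡ 4 × 17 ≡ 11 mod 19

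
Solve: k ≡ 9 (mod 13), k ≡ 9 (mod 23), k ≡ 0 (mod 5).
M = 13 × 23 × 5 = 1495. M₁ = 115, y₁ ≡ 6 (mod 13). M₂ = 65, y₂ ≡ 17 (mod 23). M₃ = 299, y₃ ≡ 4 (mod 5). k = 9×115×6 + 9×65×17 + 0×299×4 ≡ 1205 (mod 1495)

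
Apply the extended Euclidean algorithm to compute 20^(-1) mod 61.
Extended GCD: 20(-3) + 61(1) = 1. So 20^(-1) ≡ -3 ≡ 58 mod 61. Verify: 20 × 58 = 1160 ≡ 1 mod 61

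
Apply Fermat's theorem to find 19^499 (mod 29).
By Fermat: 19^{28} ≡ 1 (mod 29). 499 ≡ 23 (mod 28). So 19^{499} ≡ 19^{23} ≡ 18 (mod 29)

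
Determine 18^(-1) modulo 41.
Since 41 is prime, by Fermat 18^(-1) ≡ 18^{39} ≡ 16 mod 41. Verify: 18 × 16 = 288 ≡ 1 mod 41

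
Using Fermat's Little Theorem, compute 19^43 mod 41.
By Fermat: 19^{40} ≡ 1 (mod 41). So 19^{43} = 19^{40} · 19^{3} ≡ 19^{3} ≡ 12 (mod 41)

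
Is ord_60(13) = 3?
Powers of 13 mod 60: 13^1≡13, 13^2≡49, 13^3≡37, 13^4≡1. 13^3≡37≢1, so ord ≠ 3. No, the actual order is 4.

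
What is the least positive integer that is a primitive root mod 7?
g = 3. For each prime q|6: 3^{3}≡6, 3^{2}≡2, none ≡ 1, so ord_7(3) = 6 and 3 is a primitive root.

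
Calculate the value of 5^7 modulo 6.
By repeated squaring (mod 6): 5^{1}≡5, 5^{2}≡1, 5^{4}≡1. Then 5^{7} = 5^{4+2+1} ≡ 1 × 1 × 5 ≡ 5 (mod 6)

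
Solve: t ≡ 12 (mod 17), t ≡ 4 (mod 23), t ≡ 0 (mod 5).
M = 17 × 23 × 5 = 1955. M₁ = 115, y₁ ≡ 4 (mod 17). M₂ = 85, y₂ ≡ 13 (mod 23). M₃ = 391, y₃ ≡ 1 (mod 5). t = 12×115×4 + 4×85×13 + 0×391×1 ≡ 165 (mod 1955)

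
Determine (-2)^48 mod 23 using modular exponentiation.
Using Fermat: (-2)^{22} ≡ 1 mod 23. 48 ≡ 4 mod 22. So (-2)^{48} ≡ (-2)^{4} ≡ 16 mod 23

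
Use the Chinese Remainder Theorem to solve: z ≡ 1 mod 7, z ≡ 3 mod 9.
M = 7 × 9 = 63. M₁ = 9, y₁ ≡ 4 mod 7. M₂ = 7, y₂ ≡ 4 mod 9. z = 1×9×4 + 3×7×4 ≡ 57 mod 63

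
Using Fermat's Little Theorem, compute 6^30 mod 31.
By Fermat's Little Theorem, 6^{30} ≡ 1 (mod 31) since 31 is prime and gcd(6, 31) = 1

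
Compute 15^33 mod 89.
By repeated squaring mod 89: 15^{1}≡15, 15^{2}≡47, 15^{4}≡73, 15^{8}≡78, 15^{16}≡32, 15^{32}≡45. Then 15^{33} = 15^{32+1} ≡ 45 × 15 ≡ 52 mod 89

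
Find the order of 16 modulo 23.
Powers of 16 mod 23: 16^1≡16, 16^2≡3, 16^3≡2, 16^4≡9, 16^5≡6, 16^6≡4, 16^7≡18, 16^8≡12, 16^9≡8, 16^10≡13, 16^11≡1. Order = 11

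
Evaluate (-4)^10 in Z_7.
Using Fermat: (-4)^{6} ≡ 1 (mod 7). 10 ≡ 4 (mod 6). So (-4)^{10} ≡ (-4)^{4} ≡ 4 (mod 7)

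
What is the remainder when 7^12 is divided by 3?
Using Fermat: 7^{2} ≡ 1 mod 3. 12 ≡ 0 mod 2. So 7^{12} ≡ 7^{0} ≡ 1 mod 3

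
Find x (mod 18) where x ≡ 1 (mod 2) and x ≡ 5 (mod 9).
M = 2 × 9 = 18. M₁ = 9, y₁ ≡ 1 (mod 2). M₂ = 2, y₂ ≡ 5 (mod 9). x = 1×9×1 + 5×2×5 ≡ 5 (mod 18)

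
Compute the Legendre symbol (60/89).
(60/89) = 60^{44} mod 89 = -1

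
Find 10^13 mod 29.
By repeated squaring mod 29: 10^{1}≡10, 10^{2}≡13, 10^{4}≡24, 10^{8}≡25. Then 10^{13} = 10^{8+4+1} ≡ 25 × 24 × 10 ≡ 26 mod 29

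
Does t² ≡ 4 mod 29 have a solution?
By Euler's criterion: 4^{14} ≡ 1 mod 29. Since this equals 1, 4 is a QR.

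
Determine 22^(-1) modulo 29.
Since 29 is prime, by Fermat 22^(-1) ≡ 22^{27} ≡ 4 mod 29. Verify: 22 × 4 = 88 ≡ 1 mod 29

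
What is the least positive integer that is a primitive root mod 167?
g = 5. For each prime q|166: 5^{83}≡166, 5^{2}≡25, none ≡ 1, so ord_167(5) = 166 and 5 is a primitive root.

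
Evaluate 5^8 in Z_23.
By repeated squaring mod 23: 5^{1}≡5, 5^{2}≡2, 5^{4}≡4, 5^{8}≡16. So 5^{8} ≡ 16 mod 23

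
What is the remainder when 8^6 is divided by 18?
By repeated squaring mod 18: 8^{1}≡8, 8^{2}≡10, 8^{4}≡10. Then 8^{6} = 8^{4+2} ≡ 10 × 10 ≡ 10 mod 18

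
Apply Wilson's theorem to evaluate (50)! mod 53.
(52)! = (50)! × (51) × (52) ≡ -1 mod 53. So (50)! ≡ -1 × [(52)(51)]^(-1) ≡ 26 mod 53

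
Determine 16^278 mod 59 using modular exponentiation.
Using Fermat: 16^{58} ≡ 1 mod 59. 278 ≡ 46 mod 58. So 16^{278} ≡ 16^{46} ≡ 21 mod 59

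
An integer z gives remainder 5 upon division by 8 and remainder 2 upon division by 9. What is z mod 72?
M = 8 × 9 = 72. M₁ = 9, y₁ ≡ 1 mod 8. M₂ = 8, y₂ ≡ 8 mod 9. z = 5×9×1 + 2×8×8 ≡ 29 mod 72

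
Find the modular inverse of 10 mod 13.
Since 13 is prime, by Fermat 10^(-1) ≡ 10^{11} ≡ 4 (mod 13). Verify: 10 × 4 = 40 ≡ 1 (mod 13)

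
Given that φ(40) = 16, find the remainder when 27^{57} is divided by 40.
By Euler: 27^{16} ≡ 1 mod 40 since gcd(27, 40) = 1. 57 = 3×16 + 9. So 27^{57} ≡ 27^{9} ≡ 27 mod 40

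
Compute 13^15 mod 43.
By repeated squaring (mod 43): 13^{1}≡13, 13^{2}≡40, 13^{4}≡9, 13^{8}≡38. Then 13^{15} = 13^{8+4+2+1} ≡ 38 × 9 × 40 × 13 ≡ 35 (mod 43)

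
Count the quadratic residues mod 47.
For prime 47, there are (p-1)/2 = (47-1)/2 = 23 quadratic residues (excluding 0).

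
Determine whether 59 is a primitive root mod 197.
59^{49} ≡ 1 mod 197 and 49 < 196, so ord_197(59) = 49 ≠ 196 and 59 is not a primitive root.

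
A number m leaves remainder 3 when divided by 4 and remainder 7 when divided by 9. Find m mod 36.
M = 4 × 9 = 36. M₁ = 9, y₁ ≡ 1 mod 4. M₂ = 4, y₂ ≡ 7 mod 9. m = 3×9×1 + 7×4×7 ≡ 7 mod 36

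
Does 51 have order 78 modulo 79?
51^{39} ≡ 1 mod 79 and 39 < 78, so ord_79(51) = 39 ≠ 78 and 51 is not a primitive root.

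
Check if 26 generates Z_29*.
ord_29(26) divides 28. For each prime q|28: 26^{14}≡28, 26^{4}≡23, none ≡ 1. So 26 has order 28 and is a primitive root mod 29.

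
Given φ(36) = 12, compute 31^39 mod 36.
By Euler: 31^{12} ≡ 1 mod 36 since gcd(31, 36) = 1. 39 = 3×12 + 3. So 31^{39} ≡ 31^{3} ≡ 19 mod 36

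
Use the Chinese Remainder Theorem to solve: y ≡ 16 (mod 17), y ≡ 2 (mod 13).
M = 17 × 13 = 221. M₁ = 13, y₁ ≡ 4 (mod 17). M₂ = 17, y₂ ≡ 10 (mod 13). y = 16×13×4 + 2×17×10 ≡ 67 (mod 221)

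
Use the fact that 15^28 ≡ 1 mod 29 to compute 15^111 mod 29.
By Fermat: 15^{28} ≡ 1 mod 29. 111 = 3×28 + 27. So 15^{111} ≡ 15^{27} ≡ 2 mod 29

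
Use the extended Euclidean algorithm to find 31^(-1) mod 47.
Extended GCD: 31(-3) + 47(2) = 1. So 31^(-1) ≡ -3 ≡ 44 mod 47. Verify: 31 × 44 = 1364 ≡ 1 mod 47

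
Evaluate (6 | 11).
(6/11) = 6^{5} mod 11 = -1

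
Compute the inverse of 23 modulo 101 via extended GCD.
Extended GCD: 23(22) + 101(-5) = 1. So 23^(-1) ≡ 22 (mod 101). Verify: 23 × 22 = 506 ≡ 1 (mod 101)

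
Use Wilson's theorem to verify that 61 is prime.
(60)! mod 61 = 60. Since this equals -1 (mod 61), Wilson confirms 61 is prime.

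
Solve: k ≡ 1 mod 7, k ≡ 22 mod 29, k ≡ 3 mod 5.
M = 7 × 29 × 5 = 1015. M₁ = 145, y₁ ≡ 3 mod 7. M₂ = 35, y₂ ≡ 5 mod 29. M₃ = 203, y₃ ≡ 2 mod 5. k = 1×145×3 + 22×35×5 + 3×203×2 ≡ 428 mod 1015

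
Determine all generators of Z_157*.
There are φ(156) = 48 primitive roots mod 157: {5, 6, 15, 18, 20, 21, 24, 26, 34, 38, 43, 53, 55, 60, 61, 62, 63, 66, 69, 70, 72, 73, 74, 77, 80, 83, 84, 85, 87, 88, 91, 94, 95, 96, 97, 102, 104, 114, 119, 123, 131, 133, 136, 137, 139, 142, 151, 152}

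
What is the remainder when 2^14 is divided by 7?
Using Fermat: 2^{6} ≡ 1 (mod 7). 14 ≡ 2 (mod 6). So 2^{14} ≡ 2^{2} ≡ 4 (mod 7)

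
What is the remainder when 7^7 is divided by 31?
By repeated squaring mod 31: 7^{1}≡7, 7^{2}≡18, 7^{4}≡14. Then 7^{7} = 7^{4+2+1} ≡ 14 × 18 × 7 ≡ 28 mod 31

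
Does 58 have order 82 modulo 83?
ord_83(58) divides 82. For each prime q|82: 58^{41}≡82, 58^{2}≡44, none ≡ 1. So 58 has order 82 and is a primitive root mod 83.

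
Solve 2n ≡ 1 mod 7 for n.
Since 7 is prime, by Fermat 2^(-1) ≡ 2^{5} ≡ 4 mod 7. Verify: 2 × 4 = 8 ≡ 1 mod 7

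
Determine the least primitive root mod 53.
g = 2. For each prime q|52: 2^{26}≡52, 2^{4}≡16, none ≡ 1, so ord_53(2) = 52 and 2 is a primitive root.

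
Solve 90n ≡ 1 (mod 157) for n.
Since 157 is prime, by Fermat 90^(-1) ≡ 90^{155} ≡ 82 (mod 157). Verify: 90 × 82 = 7380 ≡ 1 (mod 157)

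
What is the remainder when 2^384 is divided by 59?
Using Fermat: 2^{58} ≡ 1 mod 59. 384 ≡ 36 mod 58. So 2^{384} ≡ 2^{36} ≡ 49 mod 59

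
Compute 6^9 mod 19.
By repeated squaring (mod 19): 6^{1}≡6, 6^{2}≡17, 6^{4}≡4, 6^{8}≡16. Then 6^{9} = 6^{8+1} ≡ 16 × 6 ≡ 1 (mod 19)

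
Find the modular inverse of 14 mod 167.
Since 167 is prime, by Fermat 14^(-1) ≡ 14^{165} ≡ 12 mod 167. Verify: 14 × 12 = 168 ≡ 1 mod 167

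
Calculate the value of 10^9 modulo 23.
By repeated squaring mod 23: 10^{1}≡10, 10^{2}≡8, 10^{4}≡18, 10^{8}≡2. Then 10^{9} = 10^{8+1} ≡ 2 × 10 ≡ 20 mod 23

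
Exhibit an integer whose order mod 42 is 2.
13 has order 2 mod 42 since 13^{2} ≡ 1 (mod 42) and no smaller power works.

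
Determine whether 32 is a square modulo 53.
By Euler's criterion: 32^{26} ≡ 52 mod 53. Since this equals -1 (≡ 52), 32 is not a QR.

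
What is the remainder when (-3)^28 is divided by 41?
By repeated squaring (mod 41): (-3)^{1}≡38, (-3)^{2}≡9, (-3)^{4}≡40, (-3)^{8}≡1, (-3)^{16}≡1. Then (-3)^{28} = (-3)^{16+8+4} ≡ 1 × 1 × 40 ≡ 40 (mod 41)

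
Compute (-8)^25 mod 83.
By repeated squaring (mod 83): (-8)^{1}≡75, (-8)^{2}≡64, (-8)^{4}≡29, (-8)^{8}≡11, (-8)^{16}≡38. Then (-8)^{25} = (-8)^{16+8+1} ≡ 38 × 11 × 75 ≡ 59 (mod 83)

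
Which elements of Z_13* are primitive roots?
There are φ(12) = 4 primitive roots mod 13: {2, 6, 7, 11}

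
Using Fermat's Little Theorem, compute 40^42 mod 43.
By Fermat's Little Theorem, 40^{42} ≡ 1 mod 43 since 43 is prime and gcd(40, 43) = 1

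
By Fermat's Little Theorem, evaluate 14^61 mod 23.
By Fermat: 14^{22} ≡ 1 mod 23. 61 = 2×22 + 17. So 14^{61} ≡ 14^{17} ≡ 20 mod 23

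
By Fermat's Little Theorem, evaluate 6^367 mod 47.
By Fermat: 6^{46} ≡ 1 (mod 47). 367 ≡ 45 (mod 46). So 6^{367} ≡ 6^{45} ≡ 8 (mod 47)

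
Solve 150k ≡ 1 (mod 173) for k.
Since 173 is prime, by Fermat 150^(-1) ≡ 150^{171} ≡ 15 (mod 173). Verify: 150 × 15 = 2250 ≡ 1 (mod 173)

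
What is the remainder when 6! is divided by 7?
By Wilson's theorem, (6)! ≡ -1 ≡ 6 mod 7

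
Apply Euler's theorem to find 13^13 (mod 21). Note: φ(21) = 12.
By Euler: 13^{12} ≡ 1 (mod 21) since gcd(13, 21) = 1. 13 = 1×12 + 1. So 13^{13} ≡ 13^{1} ≡ 13 (mod 21)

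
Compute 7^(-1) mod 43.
Since 43 is prime, by Fermat 7^(-1) ≡ 7^{41} ≡ 37 mod 43. Verify: 7 × 37 = 259 ≡ 1 mod 43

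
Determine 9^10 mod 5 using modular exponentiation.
Using Fermat: 9^{4} ≡ 1 (mod 5). 10 ≡ 2 (mod 4). So 9^{10} ≡ 9^{2} ≡ 1 (mod 5)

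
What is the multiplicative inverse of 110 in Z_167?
Since 167 is prime, by Fermat 110^(-1) ≡ 110^{165} ≡ 41 mod 167. Verify: 110 × 41 = 4510 ≡ 1 mod 167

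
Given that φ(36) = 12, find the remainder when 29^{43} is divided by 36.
By Euler: 29^{12} ≡ 1 mod 36 since gcd(29, 36) = 1. 43 = 3×12 + 7. So 29^{43} ≡ 29^{7} ≡ 29 mod 36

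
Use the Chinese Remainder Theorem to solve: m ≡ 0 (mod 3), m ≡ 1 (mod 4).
M = 3 × 4 = 12. M₁ = 4, y₁ ≡ 1 (mod 3). M₂ = 3, y₂ ≡ 3 (mod 4). m = 0×4×1 + 1×3×3 ≡ 9 (mod 12)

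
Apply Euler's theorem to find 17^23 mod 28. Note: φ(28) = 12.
By Euler: 17^{12} ≡ 1 mod 28 since gcd(17, 28) = 1. 23 = 1×12 + 11. So 17^{23} ≡ 17^{11} ≡ 5 mod 28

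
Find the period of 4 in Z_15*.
Powers of 4 mod 15: 4^1≡4, 4^2≡1. Order = 2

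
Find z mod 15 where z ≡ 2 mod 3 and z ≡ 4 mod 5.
M = 3 × 5 = 15. M₁ = 5, y₁ ≡ 2 mod 3. M₂ = 3, y₂ ≡ 2 mod 5. z = 2×5×2 + 4×3×2 ≡ 14 mod 15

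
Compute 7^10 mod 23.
By repeated squaring (mod 23): 7^{1}≡7, 7^{2}≡3, 7^{4}≡9, 7^{8}≡12. Then 7^{10} = 7^{8+2} ≡ 12 × 3 ≡ 13 (mod 23)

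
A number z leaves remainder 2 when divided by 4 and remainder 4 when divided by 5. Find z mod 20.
M = 4 × 5 = 20. M₁ = 5, y₁ ≡ 1 mod 4. M₂ = 4, y₂ ≡ 4 mod 5. z = 2×5×1 + 4×4×4 ≡ 14 mod 20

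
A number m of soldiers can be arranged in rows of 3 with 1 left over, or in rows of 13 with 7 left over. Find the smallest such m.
M = 3 × 13 = 39. M₁ = 13, y₁ ≡ 1 (mod 3). M₂ = 3, y₂ ≡ 9 (mod 13). m = 1×13×1 + 7×3×9 ≡ 7 (mod 39)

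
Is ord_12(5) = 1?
Powers of 5 mod 12: 5^1≡5, 5^2≡1. 5^1≡5≢1, so ord ≠ 1. No, the actual order is 2.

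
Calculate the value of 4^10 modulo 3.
Using Fermat: 4^{2} ≡ 1 (mod 3). 10 ≡ 0 (mod 2). So 4^{10} ≡ 4^{0} ≡ 1 (mod 3)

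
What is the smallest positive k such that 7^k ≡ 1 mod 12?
Powers of 7 mod 12: 7^1≡7, 7^2≡1. So the order of 7 is 2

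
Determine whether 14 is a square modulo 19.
By Euler's criterion: 14^{9} ≡ 18 (mod 19). Since this equals -1 (≡ 18), 14 is not a QR.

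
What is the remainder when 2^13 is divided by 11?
Using Fermat: 2^{10} ≡ 1 mod 11. 13 ≡ 3 mod 10. So 2^{13} ≡ 2^{3} ≡ 8 mod 11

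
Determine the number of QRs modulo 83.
Exactly half the non-zero residues mod a prime are QRs: (83-1)/2 = 41.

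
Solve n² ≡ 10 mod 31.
The square roots of 10 mod 31 are 14 and 17. Verify: 14² = 196 ≡ 10 mod 31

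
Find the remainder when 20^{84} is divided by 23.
By Fermat: 20^{22} ≡ 1 (mod 23). 84 = 3×22 + 18. So 20^{84} ≡ 20^{18} ≡ 2 (mod 23)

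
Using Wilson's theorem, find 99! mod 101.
(100)! = (99)! × (100) ≡ -1 (mod 101). So (99)! ≡ -1 × (100)^(-1) ≡ (-1)×(-1) = 1 (mod 101)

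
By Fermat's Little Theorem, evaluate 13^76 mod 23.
By Fermat: 13^{22} ≡ 1 (mod 23). 76 = 3×22 + 10. So 13^{76} ≡ 13^{10} ≡ 16 (mod 23)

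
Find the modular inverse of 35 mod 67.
Since 67 is prime, by Fermat 35^(-1) ≡ 35^{65} ≡ 23 mod 67. Verify: 35 × 23 = 805 ≡ 1 mod 67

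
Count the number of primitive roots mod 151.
Number of primitive roots mod 151 = φ(p-1) = φ(150) = 40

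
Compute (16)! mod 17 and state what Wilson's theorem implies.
(16)! mod 17 = 16. Since this equals -1 mod 17, Wilson confirms 17 is prime.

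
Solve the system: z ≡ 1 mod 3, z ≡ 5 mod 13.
M = 3 × 13 = 39. M₁ = 13, y₁ ≡ 1 mod 3. M₂ = 3, y₂ ≡ 9 mod 13. z = 1×13×1 + 5×3×9 ≡ 31 mod 39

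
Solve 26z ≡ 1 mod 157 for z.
Since 157 is prime, by Fermat 26^(-1) ≡ 26^{155} ≡ 151 mod 157. Verify: 26 × 151 = 3926 ≡ 1 mod 157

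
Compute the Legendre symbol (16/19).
(16/19) = 16^{9} mod 19 = 1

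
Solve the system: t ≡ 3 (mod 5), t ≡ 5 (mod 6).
M = 5 × 6 = 30. M₁ = 6, y₁ ≡ 1 (mod 5). M₂ = 5, y₂ ≡ 5 (mod 6). t = 3×6×1 + 5×5×5 ≡ 23 (mod 30)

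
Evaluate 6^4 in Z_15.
6^{4} = 1296 ≡ 6 (mod 15)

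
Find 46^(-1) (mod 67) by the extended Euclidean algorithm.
Extended GCD: 46(-16) + 67(11) = 1. So 46^(-1) ≡ -16 ≡ 51 (mod 67). Verify: 46 × 51 = 2346 ≡ 1 (mod 67)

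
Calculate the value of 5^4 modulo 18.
5^{4} = 625 ≡ 13 mod 18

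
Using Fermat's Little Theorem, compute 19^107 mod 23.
By Fermat: 19^{22} ≡ 1 mod 23. 107 = 4×22 + 19. So 19^{107} ≡ 19^{19} ≡ 14 mod 23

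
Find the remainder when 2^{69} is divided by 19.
By Fermat: 2^{18} ≡ 1 (mod 19). 69 = 3×18 + 15. So 2^{69} ≡ 2^{15} ≡ 12 (mod 19)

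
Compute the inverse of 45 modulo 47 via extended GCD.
Extended GCD: 45(23) + 47(-22) = 1. So 45^(-1) ≡ 23 (mod 47). Verify: 45 × 23 = 1035 ≡ 1 (mod 47)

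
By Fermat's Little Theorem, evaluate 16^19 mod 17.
By Fermat: 16^{16} ≡ 1 mod 17. So 16^{19} = 16^{16} · 16^{3} ≡ 16^{3} ≡ 16 mod 17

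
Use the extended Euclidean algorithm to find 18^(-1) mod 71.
Extended GCD: 18(4) + 71(-1) = 1. So 18^(-1) ≡ 4 mod 71. Verify: 18 × 4 = 72 ≡ 1 mod 71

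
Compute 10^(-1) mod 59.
Since 59 is prime, by Fermat 10^(-1) ≡ 10^{57} ≡ 6 mod 59. Verify: 10 × 6 = 60 ≡ 1 mod 59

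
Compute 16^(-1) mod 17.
Since 17 is prime, by Fermat 16^(-1) ≡ 16^{15} ≡ 16 mod 17. Verify: 16 × 16 = 256 ≡ 1 mod 17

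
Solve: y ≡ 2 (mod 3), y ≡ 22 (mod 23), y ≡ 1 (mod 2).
M = 3 × 23 × 2 = 138. M₁ = 46, y₁ ≡ 1 (mod 3). M₂ = 6, y₂ ≡ 4 (mod 23). M₃ = 69, y₃ ≡ 1 (mod 2). y = 2×46×1 + 22×6×4 + 1×69×1 ≡ 137 (mod 138)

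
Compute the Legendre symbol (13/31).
(13/31) = 13^{15} mod 31 = -1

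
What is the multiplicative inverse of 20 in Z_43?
Since 43 is prime, by Fermat 20^(-1) ≡ 20^{41} ≡ 28 (mod 43). Verify: 20 × 28 = 560 ≡ 1 (mod 43)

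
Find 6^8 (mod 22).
By repeated squaring (mod 22): 6^{1}≡6, 6^{2}≡14, 6^{4}≡20, 6^{8}≡4. So 6^{8} ≡ 4 (mod 22)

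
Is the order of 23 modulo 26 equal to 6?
Powers of 23 mod 26: 23^1≡23, 23^2≡9, 23^3≡25, 23^4≡3, 23^5≡17, 23^6≡1. First k with 23^k≡1 is k=6. Yes, ord_26(23) = 6.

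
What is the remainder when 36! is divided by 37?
By Wilson's theorem, (36)! ≡ -1 ≡ 36 (mod 37)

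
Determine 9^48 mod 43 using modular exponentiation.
Using Fermat: 9^{42} ≡ 1 mod 43. 48 ≡ 6 mod 42. So 9^{48} ≡ 9^{6} ≡ 4 mod 43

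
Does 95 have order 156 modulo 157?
ord_157(95) divides 156. For each prime q|156: 95^{78}≡156, 95^{52}≡144, 95^{12}≡16, none ≡ 1. So 95 has order 156 and is a primitive root mod 157.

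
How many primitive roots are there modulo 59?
There are φ(59-1) = φ(58) = 28 primitive roots modulo 59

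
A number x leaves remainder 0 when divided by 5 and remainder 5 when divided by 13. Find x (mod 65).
M = 5 × 13 = 65. M₁ = 13, y₁ ≡ 2 (mod 5). M₂ = 5, y₂ ≡ 8 (mod 13). x = 0×13×2 + 5×5×8 ≡ 5 (mod 65)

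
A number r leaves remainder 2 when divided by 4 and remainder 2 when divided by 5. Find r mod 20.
M = 4 × 5 = 20. M₁ = 5, y₁ ≡ 1 mod 4. M₂ = 4, y₂ ≡ 4 mod 5. r = 2×5×1 + 2×4×4 ≡ 2 mod 20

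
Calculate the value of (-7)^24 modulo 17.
Using Fermat: (-7)^{16} ≡ 1 mod 17. 24 ≡ 8 mod 16. So (-7)^{24} ≡ (-7)^{8} ≡ 16 mod 17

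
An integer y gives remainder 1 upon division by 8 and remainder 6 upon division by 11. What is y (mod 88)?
M = 8 × 11 = 88. M₁ = 11, y₁ ≡ 3 (mod 8). M₂ = 8, y₂ ≡ 7 (mod 11). y = 1×11×3 + 6×8×7 ≡ 17 (mod 88)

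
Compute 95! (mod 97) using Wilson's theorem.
(96)! = (95)! × (96) ≡ -1 (mod 97). So (95)! ≡ -1 × (96)^(-1) ≡ (-1)×(-1) = 1 (mod 97)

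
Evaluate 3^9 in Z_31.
By repeated squaring mod 31: 3^{1}≡3, 3^{2}≡9, 3^{4}≡19, 3^{8}≡20. Then 3^{9} = 3^{8+1} ≡ 20 × 3 ≡ 29 mod 31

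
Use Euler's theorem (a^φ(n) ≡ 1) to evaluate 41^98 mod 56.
By Euler: 41^{24} ≡ 1 mod 56 since gcd(41, 56) = 1. 98 = 4×24 + 2. So 41^{98} ≡ 41^{2} ≡ 1 mod 56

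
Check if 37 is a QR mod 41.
By Euler's criterion: 37^{20} ≡ 1 (mod 41). Since this equals 1, 37 is a QR.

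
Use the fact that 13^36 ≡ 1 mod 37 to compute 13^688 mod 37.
By Fermat: 13^{36} ≡ 1 mod 37. 688 ≡ 4 mod 36. So 13^{688} ≡ 13^{4} ≡ 34 mod 37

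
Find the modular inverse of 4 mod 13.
Since 13 is prime, by Fermat 4^(-1) ≡ 4^{11} ≡ 10 (mod 13). Verify: 4 × 10 = 40 ≡ 1 (mod 13)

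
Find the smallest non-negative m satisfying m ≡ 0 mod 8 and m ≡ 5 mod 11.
M = 8 × 11 = 88. M₁ = 11, y₁ ≡ 3 mod 8. M₂ = 8, y₂ ≡ 7 mod 11. m = 0×11×3 + 5×8×7 ≡ 16 mod 88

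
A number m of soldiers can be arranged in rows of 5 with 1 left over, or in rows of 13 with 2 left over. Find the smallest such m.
M = 5 × 13 = 65. M₁ = 13, y₁ ≡ 2 mod 5. M₂ = 5, y₂ ≡ 8 mod 13. m = 1×13×2 + 2×5×8 ≡ 41 mod 65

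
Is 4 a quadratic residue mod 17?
By Euler's criterion: 4^{8} ≡ 1 mod 17. Since this equals 1, 4 is a QR.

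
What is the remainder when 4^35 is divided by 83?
By repeated squaring mod 83: 4^{1}≡4, 4^{2}≡16, 4^{4}≡7, 4^{8}≡49, 4^{16}≡77, 4^{32}≡36. Then 4^{35} = 4^{32+2+1} ≡ 36 × 16 × 4 ≡ 63 mod 83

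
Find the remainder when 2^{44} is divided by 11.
By Fermat: 2^{10} ≡ 1 (mod 11). 44 = 4×10 + 4. So 2^{44} ≡ 2^{4} ≡ 5 (mod 11)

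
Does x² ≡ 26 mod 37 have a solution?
By Euler's criterion: 26^{18} ≡ 1 mod 37. Since this equals 1, 26 is a QR.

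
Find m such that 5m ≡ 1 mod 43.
Since 43 is prime, by Fermat 5^(-1) ≡ 5^{41} ≡ 26 mod 43. Verify: 5 × 26 = 130 ≡ 1 mod 43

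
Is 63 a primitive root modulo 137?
63^{34} ≡ 1 mod 137 and 34 < 136, so ord_137(63) = 34 ≠ 136 and 63 is not a primitive root.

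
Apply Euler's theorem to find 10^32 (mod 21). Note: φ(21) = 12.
By Euler: 10^{12} ≡ 1 (mod 21) since gcd(10, 21) = 1. 32 = 2×12 + 8. So 10^{32} ≡ 10^{8} ≡ 16 (mod 21)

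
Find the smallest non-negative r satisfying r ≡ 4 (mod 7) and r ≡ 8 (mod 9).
M = 7 × 9 = 63. M₁ = 9, y₁ ≡ 4 (mod 7). M₂ = 7, y₂ ≡ 4 (mod 9). r = 4×9×4 + 8×7×4 ≡ 53 (mod 63)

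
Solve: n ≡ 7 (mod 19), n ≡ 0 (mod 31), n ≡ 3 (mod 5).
M = 19 × 31 × 5 = 2945. M₁ = 155, y₁ ≡ 13 (mod 19). M₂ = 95, y₂ ≡ 16 (mod 31). M₃ = 589, y₃ ≡ 4 (mod 5). n = 7×155×13 + 0×95×16 + 3×589×4 ≡ 558 (mod 2945)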